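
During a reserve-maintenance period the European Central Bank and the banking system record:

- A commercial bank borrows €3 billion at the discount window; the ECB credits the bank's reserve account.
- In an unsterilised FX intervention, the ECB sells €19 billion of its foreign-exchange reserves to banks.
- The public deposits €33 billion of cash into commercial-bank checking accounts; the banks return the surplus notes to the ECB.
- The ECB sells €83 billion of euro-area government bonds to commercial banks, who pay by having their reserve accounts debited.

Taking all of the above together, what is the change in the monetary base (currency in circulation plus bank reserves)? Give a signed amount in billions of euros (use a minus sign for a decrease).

-€99 billion

ECB balance sheet:
  Assets:      Securities −€83B, Loans to banks +€3B, Foreign assets −€19B
  Liabilities: Bank reserves −€66B, Currency in circulation −€33B
Monetary base = currency + reserves: −€33B + (−€66B) = -€99 billion.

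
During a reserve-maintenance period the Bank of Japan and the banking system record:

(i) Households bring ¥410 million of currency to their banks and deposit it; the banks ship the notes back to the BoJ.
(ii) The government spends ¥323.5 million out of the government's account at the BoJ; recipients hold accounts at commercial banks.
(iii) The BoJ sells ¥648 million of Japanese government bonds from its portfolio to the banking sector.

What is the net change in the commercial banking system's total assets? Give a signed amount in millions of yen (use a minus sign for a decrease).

+¥733.5 million

BoJ balance sheet:
  Assets:      Securities −¥648M
  Liabilities: Bank reserves +¥85.5M, Currency in circulation −¥410M, Government deposits −¥323.5M
Commercial banking system:
  Assets:      Reserves at CB +¥85.5M, Securities +¥648M
  Liabilities: Checkable deposits +¥733.5M
Change in total bank assets = +¥733.5 million.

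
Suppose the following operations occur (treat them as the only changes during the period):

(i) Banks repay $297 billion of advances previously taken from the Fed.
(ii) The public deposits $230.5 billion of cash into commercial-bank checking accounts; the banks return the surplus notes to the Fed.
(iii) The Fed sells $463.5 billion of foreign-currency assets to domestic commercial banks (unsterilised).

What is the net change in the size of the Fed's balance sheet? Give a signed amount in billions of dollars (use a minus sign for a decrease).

Discount-window repayment $297 billion: a Fed asset is shed → −$297B.
Currency deposit $230.5 billion: only the composition of liabilities changes → 0.
FX sale $463.5 billion: a Fed asset is shed → −$463.5B.
Net: −297 + 0 − 463.5 = -$760.5 billion.

-$760.5 billion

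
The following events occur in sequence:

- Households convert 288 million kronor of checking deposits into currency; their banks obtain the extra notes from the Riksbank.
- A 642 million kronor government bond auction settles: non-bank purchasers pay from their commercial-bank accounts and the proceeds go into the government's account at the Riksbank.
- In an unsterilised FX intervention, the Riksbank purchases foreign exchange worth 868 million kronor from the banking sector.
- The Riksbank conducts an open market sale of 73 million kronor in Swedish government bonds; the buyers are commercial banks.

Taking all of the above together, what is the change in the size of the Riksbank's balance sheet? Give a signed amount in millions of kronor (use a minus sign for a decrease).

Currency withdrawal 288 million kronor: only the composition of liabilities changes → 0.
Government account inflow 642 million kronor: only the composition of liabilities changes → 0.
FX purchase 868 million kronor: a Riksbank asset is acquired → +868M.
OMO sale (to banks) 73 million kronor: a Riksbank asset is shed → −73M.
Net: 0 + 0 + 868 − 73 = +795 million.

+795 million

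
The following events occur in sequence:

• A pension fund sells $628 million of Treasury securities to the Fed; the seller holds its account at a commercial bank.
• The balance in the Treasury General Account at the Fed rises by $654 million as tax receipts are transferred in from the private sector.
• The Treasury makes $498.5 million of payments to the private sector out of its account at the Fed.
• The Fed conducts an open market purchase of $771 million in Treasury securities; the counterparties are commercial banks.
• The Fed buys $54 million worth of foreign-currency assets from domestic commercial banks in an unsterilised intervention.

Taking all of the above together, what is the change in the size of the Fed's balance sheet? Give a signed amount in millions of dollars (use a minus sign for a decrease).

Fed balance sheet:
  Assets:      Securities +$1399M, Foreign assets +$54M
  Liabilities: Bank reserves +$1297.5M, Government deposits +$155.5M
Commercial banking system:
  Assets:      Reserves at CB +$1297.5M, Securities −$771M, Foreign assets −$54M
  Liabilities: Checkable deposits +$472.5M
Change in total Fed assets = +$1453 million.

+$1453 million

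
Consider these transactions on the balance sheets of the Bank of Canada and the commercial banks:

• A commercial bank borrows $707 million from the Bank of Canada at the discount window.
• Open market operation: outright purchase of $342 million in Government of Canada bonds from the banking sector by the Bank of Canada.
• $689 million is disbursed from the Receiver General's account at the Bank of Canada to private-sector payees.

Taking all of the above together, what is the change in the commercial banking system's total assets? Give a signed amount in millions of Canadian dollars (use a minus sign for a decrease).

Discount-window loan $707 million: bank balance sheets expand → +$707M.
OMO purchase (from banks) $342 million: just an asset swap on bank balance sheets → 0.
Government spending $689 million: bank balance sheets expand → +$689M.
Net: 707 + 0 + 689 = +$1396 million.

+$1396 million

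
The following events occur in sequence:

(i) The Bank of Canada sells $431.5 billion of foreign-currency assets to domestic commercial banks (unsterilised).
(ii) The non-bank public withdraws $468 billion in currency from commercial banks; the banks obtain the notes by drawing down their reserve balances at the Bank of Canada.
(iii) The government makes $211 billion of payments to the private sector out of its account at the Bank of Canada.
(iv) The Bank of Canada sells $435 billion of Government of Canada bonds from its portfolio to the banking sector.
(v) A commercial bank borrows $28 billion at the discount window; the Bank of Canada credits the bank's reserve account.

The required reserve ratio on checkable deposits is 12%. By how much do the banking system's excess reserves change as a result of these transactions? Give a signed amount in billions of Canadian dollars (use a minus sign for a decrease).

-$1064.66 billion

FX sale $431.5 billion: reserves −$431.5B, deposits 0.
Currency withdrawal $468 billion: reserves −$468B, deposits −$468B.
Government spending $211 billion: reserves +$211B, deposits +$211B.
OMO sale (to banks) $435 billion: reserves −$435B, deposits 0.
Discount-window loan $28 billion: reserves +$28B, deposits 0.
Totals: Δreserves = −$1095.5B, Δdeposits = −$257B.
Δrequired reserves = 12% × −$257B = −$30.84B.
Δexcess reserves = Δreserves − Δrequired = −$1095.5B − (−$30.84B) = -$1064.66 billion.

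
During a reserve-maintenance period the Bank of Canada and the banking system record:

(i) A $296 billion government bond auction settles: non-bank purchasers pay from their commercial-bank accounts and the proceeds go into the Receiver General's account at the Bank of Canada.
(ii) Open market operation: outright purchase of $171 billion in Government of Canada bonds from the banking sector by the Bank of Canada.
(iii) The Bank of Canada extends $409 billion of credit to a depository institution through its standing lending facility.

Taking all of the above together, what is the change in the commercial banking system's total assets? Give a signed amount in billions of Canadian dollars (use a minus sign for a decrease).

Government account inflow $296 billion: bank balance sheets shrink → −$296B.
OMO purchase (from banks) $171 billion: just an asset swap on bank balance sheets → 0.
Discount-window loan $409 billion: bank balance sheets expand → +$409B.
Net: −296 + 0 + 409 = +$113 billion.

+$113 billion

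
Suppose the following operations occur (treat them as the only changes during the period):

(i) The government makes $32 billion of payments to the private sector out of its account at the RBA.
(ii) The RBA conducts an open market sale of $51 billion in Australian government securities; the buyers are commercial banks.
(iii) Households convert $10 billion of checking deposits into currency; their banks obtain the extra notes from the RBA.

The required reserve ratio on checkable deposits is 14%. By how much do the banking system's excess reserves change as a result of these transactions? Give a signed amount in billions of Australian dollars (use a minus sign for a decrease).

-$32.08 billion

Government spending $32 billion: reserves +$32B, deposits +$32B.
OMO sale (to banks) $51 billion: reserves −$51B, deposits 0.
Currency withdrawal $10 billion: reserves −$10B, deposits −$10B.
Totals: Δreserves = −$29B, Δdeposits = +$22B.
Δrequired reserves = 14% × +$22B = +$3.08B.
Δexcess reserves = Δreserves − Δrequired = −$29B − (+$3.08B) = -$32.08 billion.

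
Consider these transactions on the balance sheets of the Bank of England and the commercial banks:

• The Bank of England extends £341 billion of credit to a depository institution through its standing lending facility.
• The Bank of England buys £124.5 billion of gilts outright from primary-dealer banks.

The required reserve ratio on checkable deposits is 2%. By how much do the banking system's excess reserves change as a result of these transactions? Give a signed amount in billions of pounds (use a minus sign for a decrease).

Discount-window loan £341 billion: reserves +£341B, deposits 0.
OMO purchase (from banks) £124.5 billion: reserves +£124.5B, deposits 0.
Totals: Δreserves = +£465.5B, Δdeposits = 0.
Δrequired reserves = 2% × 0 = 0.
Δexcess reserves = Δreserves − Δrequired = +£465.5B − (0) = +£465.5 billion.

+£465.5 billion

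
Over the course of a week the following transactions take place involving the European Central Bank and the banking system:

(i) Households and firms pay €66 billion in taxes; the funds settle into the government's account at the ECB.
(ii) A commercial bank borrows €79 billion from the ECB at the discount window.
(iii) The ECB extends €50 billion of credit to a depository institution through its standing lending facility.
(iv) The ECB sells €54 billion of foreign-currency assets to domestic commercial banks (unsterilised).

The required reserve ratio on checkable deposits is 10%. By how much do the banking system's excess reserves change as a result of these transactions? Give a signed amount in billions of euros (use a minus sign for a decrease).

+€15.6 billion

Government account inflow €66 billion: reserves −€66B, deposits −€66B.
Discount-window loan €79 billion: reserves +€79B, deposits 0.
Discount-window loan €50 billion: reserves +€50B, deposits 0.
FX sale €54 billion: reserves −€54B, deposits 0.
Totals: Δreserves = +€9B, Δdeposits = −€66B.
Δrequired reserves = 10% × −€66B = −€6.6B.
Δexcess reserves = Δreserves − Δrequired = +€9B − (−€6.6B) = +€15.6 billion.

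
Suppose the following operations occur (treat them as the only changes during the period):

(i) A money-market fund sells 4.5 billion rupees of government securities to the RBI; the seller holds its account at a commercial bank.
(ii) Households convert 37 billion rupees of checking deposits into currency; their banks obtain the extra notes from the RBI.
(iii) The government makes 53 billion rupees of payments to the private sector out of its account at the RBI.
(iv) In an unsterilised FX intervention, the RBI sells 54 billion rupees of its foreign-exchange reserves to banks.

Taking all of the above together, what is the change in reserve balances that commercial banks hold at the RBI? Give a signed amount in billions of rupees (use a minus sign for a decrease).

Asset purchase (from non-banks) 4.5 billion rupees: the RBI pays by crediting reserve accounts → +4.5B.
Currency withdrawal 37 billion rupees: banks swap reserves for currency → −37B.
Government spending 53 billion rupees: government payments flow into bank reserve accounts → +53B.
FX sale 54 billion rupees: the buying banks pay out of their reserve balances → −54B.
Net: 4.5 − 37 + 53 − 54 = -33.5 billion.

-33.5 billion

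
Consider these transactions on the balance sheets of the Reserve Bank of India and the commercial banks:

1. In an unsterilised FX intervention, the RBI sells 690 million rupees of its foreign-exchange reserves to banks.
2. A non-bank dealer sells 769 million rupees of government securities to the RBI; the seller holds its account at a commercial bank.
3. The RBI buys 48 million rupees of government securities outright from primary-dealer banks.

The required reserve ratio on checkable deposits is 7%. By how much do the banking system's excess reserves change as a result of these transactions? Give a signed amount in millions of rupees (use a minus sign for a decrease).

+73.17 million

FX sale 690 million rupees: reserves −690M, deposits 0.
Asset purchase (from non-banks) 769 million rupees: reserves +769M, deposits +769M.
OMO purchase (from banks) 48 million rupees: reserves +48M, deposits 0.
Totals: Δreserves = +127M, Δdeposits = +769M.
Δrequired reserves = 7% × +769M = +53.83M.
Δexcess reserves = Δreserves − Δrequired = +127M − (+53.83M) = +73.17 million.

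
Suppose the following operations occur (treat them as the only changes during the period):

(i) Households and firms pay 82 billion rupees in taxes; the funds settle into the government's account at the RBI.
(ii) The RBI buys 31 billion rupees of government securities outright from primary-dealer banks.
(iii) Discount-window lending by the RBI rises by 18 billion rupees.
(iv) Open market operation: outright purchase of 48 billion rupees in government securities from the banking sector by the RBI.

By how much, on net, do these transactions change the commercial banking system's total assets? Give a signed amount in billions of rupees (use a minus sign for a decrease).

-64 billion

RBI balance sheet:
  Assets:      Securities +79B, Loans to banks +18B
  Liabilities: Bank reserves +15B, Government deposits +82B
Commercial banking system:
  Assets:      Reserves at CB +15B, Securities −79B
  Liabilities: Checkable deposits −82B, Borrowings from CB +18B
Change in total bank assets = -64 billion.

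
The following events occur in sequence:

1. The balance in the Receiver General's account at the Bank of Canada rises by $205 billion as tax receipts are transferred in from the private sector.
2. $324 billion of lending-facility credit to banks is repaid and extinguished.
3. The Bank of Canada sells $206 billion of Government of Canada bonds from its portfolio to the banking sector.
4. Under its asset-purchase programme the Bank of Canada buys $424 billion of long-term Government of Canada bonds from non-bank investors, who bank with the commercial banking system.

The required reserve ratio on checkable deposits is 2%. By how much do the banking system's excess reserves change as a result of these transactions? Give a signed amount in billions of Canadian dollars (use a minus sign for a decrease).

Government account inflow $205 billion: reserves −$205B, deposits −$205B.
Discount-window repayment $324 billion: reserves −$324B, deposits 0.
OMO sale (to banks) $206 billion: reserves −$206B, deposits 0.
Asset purchase (from non-banks) $424 billion: reserves +$424B, deposits +$424B.
Totals: Δreserves = −$311B, Δdeposits = +$219B.
Δrequired reserves = 2% × +$219B = +$4.38B.
Δexcess reserves = Δreserves − Δrequired = −$311B − (+$4.38B) = -$315.38 billion.

-$315.38 billion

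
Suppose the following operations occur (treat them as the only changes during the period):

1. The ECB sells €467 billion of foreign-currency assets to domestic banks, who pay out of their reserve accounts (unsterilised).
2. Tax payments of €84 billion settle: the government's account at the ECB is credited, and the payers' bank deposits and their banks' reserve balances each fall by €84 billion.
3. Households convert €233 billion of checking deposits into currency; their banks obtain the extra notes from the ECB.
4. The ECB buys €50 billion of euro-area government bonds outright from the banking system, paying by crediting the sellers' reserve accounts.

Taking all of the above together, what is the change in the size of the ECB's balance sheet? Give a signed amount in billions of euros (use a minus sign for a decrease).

FX sale €467 billion: an ECB asset is shed → −€467B.
Government account inflow €84 billion: only the composition of liabilities changes → 0.
Currency withdrawal €233 billion: only the composition of liabilities changes → 0.
OMO purchase (from banks) €50 billion: an ECB asset is acquired → +€50B.
Net: −467 + 0 + 0 + 50 = -€417 billion.

-€417 billion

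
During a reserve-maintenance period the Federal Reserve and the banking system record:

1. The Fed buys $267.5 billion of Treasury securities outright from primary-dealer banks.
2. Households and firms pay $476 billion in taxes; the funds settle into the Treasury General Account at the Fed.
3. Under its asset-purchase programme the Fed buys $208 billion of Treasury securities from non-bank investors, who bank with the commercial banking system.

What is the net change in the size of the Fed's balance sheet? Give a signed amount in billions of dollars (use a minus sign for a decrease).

+$475.5 billion

Fed balance sheet:
  Assets:      Securities +$475.5B
  Liabilities: Bank reserves −$0.5B, Government deposits +$476B
Change in total Fed assets = +$475.5 billion.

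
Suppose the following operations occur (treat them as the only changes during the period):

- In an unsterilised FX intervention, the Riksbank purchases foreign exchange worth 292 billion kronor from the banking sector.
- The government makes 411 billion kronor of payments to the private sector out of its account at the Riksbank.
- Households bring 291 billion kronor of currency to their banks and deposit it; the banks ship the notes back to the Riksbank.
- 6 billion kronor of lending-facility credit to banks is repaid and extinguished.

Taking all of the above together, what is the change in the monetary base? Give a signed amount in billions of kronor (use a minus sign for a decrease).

+697 billion

Riksbank balance sheet:
  Assets:      Loans to banks −6B, Foreign assets +292B
  Liabilities: Bank reserves +988B, Currency in circulation −291B, Government deposits −411B
Commercial banking system:
  Assets:      Reserves at CB +988B, Foreign assets −292B
  Liabilities: Checkable deposits +702B, Borrowings from CB −6B
Monetary base = currency + reserves: −291B + (+988B) = +697 billion.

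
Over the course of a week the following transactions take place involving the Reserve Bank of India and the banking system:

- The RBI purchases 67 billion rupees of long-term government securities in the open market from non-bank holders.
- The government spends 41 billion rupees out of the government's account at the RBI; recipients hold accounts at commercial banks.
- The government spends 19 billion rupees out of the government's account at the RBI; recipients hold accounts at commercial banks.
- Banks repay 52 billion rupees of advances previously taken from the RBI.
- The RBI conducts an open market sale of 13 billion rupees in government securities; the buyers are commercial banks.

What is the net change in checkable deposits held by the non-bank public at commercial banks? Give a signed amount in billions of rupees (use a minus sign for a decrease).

Asset purchase (from non-banks) 67 billion rupees: non-bank counterparties' bank balances rise → +67B.
Government spending 41 billion rupees: non-bank counterparties' bank balances rise → +41B.
Government spending 19 billion rupees: non-bank counterparties' bank balances rise → +19B.
Discount-window repayment 52 billion rupees: the counterparty is a bank, so public deposits are unchanged → 0.
OMO sale (to banks) 13 billion rupees: the counterparty is a bank, so public deposits are unchanged → 0.
Net: 67 + 41 + 19 + 0 + 0 = +127 billion.

+127 billion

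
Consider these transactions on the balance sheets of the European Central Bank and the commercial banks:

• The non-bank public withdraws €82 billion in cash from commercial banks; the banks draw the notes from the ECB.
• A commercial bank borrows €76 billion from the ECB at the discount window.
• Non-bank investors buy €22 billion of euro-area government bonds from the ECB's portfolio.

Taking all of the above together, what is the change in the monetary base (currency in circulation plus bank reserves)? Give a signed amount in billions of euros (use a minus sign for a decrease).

+€54 billion

Currency withdrawal €82 billion: just a shift between currency and reserves — both are base money → 0.
Discount-window loan €76 billion: ECB balance sheet expands → +€76B.
Asset sale (to non-banks) €22 billion: ECB balance sheet contracts → −€22B.
Net: 0 + 76 − 22 = +€54 billion.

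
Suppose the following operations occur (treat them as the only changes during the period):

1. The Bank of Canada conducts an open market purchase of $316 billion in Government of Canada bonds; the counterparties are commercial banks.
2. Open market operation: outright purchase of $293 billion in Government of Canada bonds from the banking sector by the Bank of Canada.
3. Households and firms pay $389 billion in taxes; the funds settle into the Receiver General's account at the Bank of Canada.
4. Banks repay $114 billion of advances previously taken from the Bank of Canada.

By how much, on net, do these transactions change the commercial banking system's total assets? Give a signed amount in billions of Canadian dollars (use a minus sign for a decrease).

Bank of Canada balance sheet:
  Assets:      Securities +$609B, Loans to banks −$114B
  Liabilities: Bank reserves +$106B, Government deposits +$389B
Commercial banking system:
  Assets:      Reserves at CB +$106B, Securities −$609B
  Liabilities: Checkable deposits −$389B, Borrowings from CB −$114B
Change in total bank assets = -$503 billion.

-$503 billion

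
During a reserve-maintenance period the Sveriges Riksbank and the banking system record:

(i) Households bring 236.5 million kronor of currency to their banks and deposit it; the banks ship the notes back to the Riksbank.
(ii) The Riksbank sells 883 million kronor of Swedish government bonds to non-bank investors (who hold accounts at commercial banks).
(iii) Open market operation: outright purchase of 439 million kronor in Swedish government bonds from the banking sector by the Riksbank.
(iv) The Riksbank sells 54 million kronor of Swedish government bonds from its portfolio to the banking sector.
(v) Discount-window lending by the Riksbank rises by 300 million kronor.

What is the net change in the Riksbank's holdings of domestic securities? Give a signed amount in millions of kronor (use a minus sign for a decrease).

-498 million

Currency deposit 236.5 million kronor: the Riksbank's securities portfolio is untouched → 0.
Asset sale (to non-banks) 883 million kronor: securities removed from the Riksbank's portfolio → −883M.
OMO purchase (from banks) 439 million kronor: securities added to the Riksbank's portfolio → +439M.
OMO sale (to banks) 54 million kronor: securities removed from the Riksbank's portfolio → −54M.
Discount-window loan 300 million kronor: the Riksbank's securities portfolio is untouched → 0.
Net: 0 − 883 + 439 − 54 + 0 = -498 million.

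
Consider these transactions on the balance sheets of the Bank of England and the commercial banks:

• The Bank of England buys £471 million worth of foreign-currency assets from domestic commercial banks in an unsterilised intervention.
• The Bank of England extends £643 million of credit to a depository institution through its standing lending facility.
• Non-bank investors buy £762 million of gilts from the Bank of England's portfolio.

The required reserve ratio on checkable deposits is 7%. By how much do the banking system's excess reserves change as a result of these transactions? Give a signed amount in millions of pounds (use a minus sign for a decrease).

FX purchase £471 million: reserves +£471M, deposits 0.
Discount-window loan £643 million: reserves +£643M, deposits 0.
Asset sale (to non-banks) £762 million: reserves −£762M, deposits −£762M.
Totals: Δreserves = +£352M, Δdeposits = −£762M.
Δrequired reserves = 7% × −£762M = −£53.34M.
Δexcess reserves = Δreserves − Δrequired = +£352M − (−£53.34M) = +£405.34 million.

+£405.34 million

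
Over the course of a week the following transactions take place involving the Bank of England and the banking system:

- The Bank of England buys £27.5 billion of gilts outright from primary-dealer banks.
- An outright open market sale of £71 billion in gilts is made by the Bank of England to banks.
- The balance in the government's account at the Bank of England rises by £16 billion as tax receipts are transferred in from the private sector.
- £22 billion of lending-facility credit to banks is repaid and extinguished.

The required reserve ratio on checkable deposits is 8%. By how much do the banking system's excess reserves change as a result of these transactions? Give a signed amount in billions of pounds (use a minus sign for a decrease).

OMO purchase (from banks) £27.5 billion: reserves +£27.5B, deposits 0.
OMO sale (to banks) £71 billion: reserves −£71B, deposits 0.
Government account inflow £16 billion: reserves −£16B, deposits −£16B.
Discount-window repayment £22 billion: reserves −£22B, deposits 0.
Totals: Δreserves = −£81.5B, Δdeposits = −£16B.
Δrequired reserves = 8% × −£16B = −£1.28B.
Δexcess reserves = Δreserves − Δrequired = −£81.5B − (−£1.28B) = -£80.22 billion.

-£80.22 billion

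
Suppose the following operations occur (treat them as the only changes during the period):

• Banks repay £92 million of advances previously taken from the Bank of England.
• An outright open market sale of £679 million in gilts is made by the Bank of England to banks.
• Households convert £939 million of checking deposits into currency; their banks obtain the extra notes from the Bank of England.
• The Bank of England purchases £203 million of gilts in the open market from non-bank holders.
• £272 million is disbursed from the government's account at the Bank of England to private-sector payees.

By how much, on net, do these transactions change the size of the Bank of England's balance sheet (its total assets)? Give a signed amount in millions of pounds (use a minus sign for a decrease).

Discount-window repayment £92 million: a Bank of England asset is shed → −£92M.
OMO sale (to banks) £679 million: a Bank of England asset is shed → −£679M.
Currency withdrawal £939 million: only the composition of liabilities changes → 0.
Asset purchase (from non-banks) £203 million: a Bank of England asset is acquired → +£203M.
Government spending £272 million: only the composition of liabilities changes → 0.
Net: −92 − 679 + 0 + 203 + 0 = -£568 million.

-£568 million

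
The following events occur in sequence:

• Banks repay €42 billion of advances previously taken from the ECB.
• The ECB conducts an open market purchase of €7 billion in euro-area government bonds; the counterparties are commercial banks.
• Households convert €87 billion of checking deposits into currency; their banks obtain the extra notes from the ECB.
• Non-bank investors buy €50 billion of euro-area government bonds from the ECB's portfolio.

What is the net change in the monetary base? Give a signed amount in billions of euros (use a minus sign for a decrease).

-€85 billion

ECB balance sheet:
  Assets:      Securities −€43B, Loans to banks −€42B
  Liabilities: Bank reserves −€172B, Currency in circulation +€87B
Monetary base = currency + reserves: +€87B + (−€172B) = -€85 billion.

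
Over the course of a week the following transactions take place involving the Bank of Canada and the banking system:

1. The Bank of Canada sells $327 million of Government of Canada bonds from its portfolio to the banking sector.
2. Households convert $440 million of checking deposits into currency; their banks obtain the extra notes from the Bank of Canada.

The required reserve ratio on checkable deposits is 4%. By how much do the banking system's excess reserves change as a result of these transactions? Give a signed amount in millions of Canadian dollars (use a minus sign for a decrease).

OMO sale (to banks) $327 million: reserves −$327M, deposits 0.
Currency withdrawal $440 million: reserves −$440M, deposits −$440M.
Totals: Δreserves = −$767M, Δdeposits = −$440M.
Δrequired reserves = 4% × −$440M = −$17.6M.
Δexcess reserves = Δreserves − Δrequired = −$767M − (−$17.6M) = -$749.4 million.

-$749.4 million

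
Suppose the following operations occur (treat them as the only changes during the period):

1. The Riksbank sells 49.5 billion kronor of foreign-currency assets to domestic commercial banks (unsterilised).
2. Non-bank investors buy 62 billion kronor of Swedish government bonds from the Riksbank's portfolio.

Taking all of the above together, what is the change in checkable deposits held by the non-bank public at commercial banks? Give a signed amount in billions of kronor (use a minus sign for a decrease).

FX sale 49.5 billion kronor: the counterparty is a bank, so public deposits are unchanged → 0.
Asset sale (to non-banks) 62 billion kronor: non-bank counterparties' bank balances fall → −62B.
Net: 0 − 62 = -62 billion.

-62 billion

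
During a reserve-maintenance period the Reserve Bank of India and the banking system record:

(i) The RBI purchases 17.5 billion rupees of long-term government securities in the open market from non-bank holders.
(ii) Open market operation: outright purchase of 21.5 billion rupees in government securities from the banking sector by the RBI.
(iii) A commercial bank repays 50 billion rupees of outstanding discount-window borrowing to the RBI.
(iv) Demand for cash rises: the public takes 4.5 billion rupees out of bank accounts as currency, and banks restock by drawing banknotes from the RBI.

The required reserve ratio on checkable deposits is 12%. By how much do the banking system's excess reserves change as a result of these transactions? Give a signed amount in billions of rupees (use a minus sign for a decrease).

Asset purchase (from non-banks) 17.5 billion rupees: reserves +17.5B, deposits +17.5B.
OMO purchase (from banks) 21.5 billion rupees: reserves +21.5B, deposits 0.
Discount-window repayment 50 billion rupees: reserves −50B, deposits 0.
Currency withdrawal 4.5 billion rupees: reserves −4.5B, deposits −4.5B.
Totals: Δreserves = −15.5B, Δdeposits = +13B.
Δrequired reserves = 12% × +13B = +1.56B.
Δexcess reserves = Δreserves − Δrequired = −15.5B − (+1.56B) = -17.06 billion.

-17.06 billion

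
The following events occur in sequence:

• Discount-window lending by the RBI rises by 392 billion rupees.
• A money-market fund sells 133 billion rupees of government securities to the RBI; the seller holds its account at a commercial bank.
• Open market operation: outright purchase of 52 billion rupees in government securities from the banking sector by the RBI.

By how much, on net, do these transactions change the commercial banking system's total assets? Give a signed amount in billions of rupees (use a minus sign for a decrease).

RBI balance sheet:
  Assets:      Securities +185B, Loans to banks +392B
  Liabilities: Bank reserves +577B
Commercial banking system:
  Assets:      Reserves at CB +577B, Securities −52B
  Liabilities: Checkable deposits +133B, Borrowings from CB +392B
Change in total bank assets = +525 billion.

+525 billion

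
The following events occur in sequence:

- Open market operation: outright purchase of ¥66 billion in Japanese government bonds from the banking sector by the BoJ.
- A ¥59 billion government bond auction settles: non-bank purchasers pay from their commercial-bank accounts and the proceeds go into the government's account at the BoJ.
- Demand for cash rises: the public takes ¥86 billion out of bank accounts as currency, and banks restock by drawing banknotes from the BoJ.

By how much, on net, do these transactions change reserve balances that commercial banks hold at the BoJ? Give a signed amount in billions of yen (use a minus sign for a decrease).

OMO purchase (from banks) ¥66 billion: the BoJ pays by crediting reserve accounts → +¥66B.
Government account inflow ¥59 billion: funds move from bank reserves into the government account → −¥59B.
Currency withdrawal ¥86 billion: banks swap reserves for currency → −¥86B.
Net: 66 − 59 − 86 = -¥79 billion.

-¥79 billion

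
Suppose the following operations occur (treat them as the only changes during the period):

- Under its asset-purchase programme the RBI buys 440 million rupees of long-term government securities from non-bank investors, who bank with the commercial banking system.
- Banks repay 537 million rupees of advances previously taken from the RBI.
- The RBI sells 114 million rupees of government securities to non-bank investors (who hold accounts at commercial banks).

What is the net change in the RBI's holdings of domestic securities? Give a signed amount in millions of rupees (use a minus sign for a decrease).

Asset purchase (from non-banks) 440 million rupees: securities added to the RBI's portfolio → +440M.
Discount-window repayment 537 million rupees: the RBI's securities portfolio is untouched → 0.
Asset sale (to non-banks) 114 million rupees: securities removed from the RBI's portfolio → −114M.
Net: 440 + 0 − 114 = +326 million.

+326 million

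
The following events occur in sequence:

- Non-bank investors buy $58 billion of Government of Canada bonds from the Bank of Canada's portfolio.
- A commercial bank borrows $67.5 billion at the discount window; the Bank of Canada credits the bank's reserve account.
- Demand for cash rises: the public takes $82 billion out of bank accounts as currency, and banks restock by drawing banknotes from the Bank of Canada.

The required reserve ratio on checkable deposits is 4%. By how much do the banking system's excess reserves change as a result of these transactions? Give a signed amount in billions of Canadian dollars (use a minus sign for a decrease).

Asset sale (to non-banks) $58 billion: reserves −$58B, deposits −$58B.
Discount-window loan $67.5 billion: reserves +$67.5B, deposits 0.
Currency withdrawal $82 billion: reserves −$82B, deposits −$82B.
Totals: Δreserves = −$72.5B, Δdeposits = −$140B.
Δrequired reserves = 4% × −$140B = −$5.6B.
Δexcess reserves = Δreserves − Δrequired = −$72.5B − (−$5.6B) = -$66.9 billion.

-$66.9 billion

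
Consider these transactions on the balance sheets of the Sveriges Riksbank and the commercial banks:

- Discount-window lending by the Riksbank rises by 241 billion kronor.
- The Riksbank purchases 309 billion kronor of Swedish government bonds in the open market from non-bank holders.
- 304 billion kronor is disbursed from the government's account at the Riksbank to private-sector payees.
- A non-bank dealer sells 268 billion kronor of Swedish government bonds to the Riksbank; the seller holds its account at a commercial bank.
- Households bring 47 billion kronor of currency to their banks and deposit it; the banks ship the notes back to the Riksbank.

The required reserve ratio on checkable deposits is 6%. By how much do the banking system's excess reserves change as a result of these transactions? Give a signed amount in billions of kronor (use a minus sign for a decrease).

Discount-window loan 241 billion kronor: reserves +241B, deposits 0.
Asset purchase (from non-banks) 309 billion kronor: reserves +309B, deposits +309B.
Government spending 304 billion kronor: reserves +304B, deposits +304B.
Asset purchase (from non-banks) 268 billion kronor: reserves +268B, deposits +268B.
Currency deposit 47 billion kronor: reserves +47B, deposits +47B.
Totals: Δreserves = +1169B, Δdeposits = +928B.
Δrequired reserves = 6% × +928B = +55.68B.
Δexcess reserves = Δreserves − Δrequired = +1169B − (+55.68B) = +1113.32 billion.

+1113.32 billion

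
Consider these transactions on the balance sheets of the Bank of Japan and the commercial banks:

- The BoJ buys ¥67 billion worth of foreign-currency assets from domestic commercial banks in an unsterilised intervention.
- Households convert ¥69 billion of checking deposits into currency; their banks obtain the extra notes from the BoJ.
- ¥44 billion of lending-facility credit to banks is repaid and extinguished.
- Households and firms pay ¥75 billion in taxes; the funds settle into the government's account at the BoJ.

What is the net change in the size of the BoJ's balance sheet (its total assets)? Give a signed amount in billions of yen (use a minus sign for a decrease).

FX purchase ¥67 billion: a BoJ asset is acquired → +¥67B.
Currency withdrawal ¥69 billion: only the composition of liabilities changes → 0.
Discount-window repayment ¥44 billion: a BoJ asset is shed → −¥44B.
Government account inflow ¥75 billion: only the composition of liabilities changes → 0.
Net: 67 + 0 − 44 + 0 = +¥23 billion.

+¥23 billion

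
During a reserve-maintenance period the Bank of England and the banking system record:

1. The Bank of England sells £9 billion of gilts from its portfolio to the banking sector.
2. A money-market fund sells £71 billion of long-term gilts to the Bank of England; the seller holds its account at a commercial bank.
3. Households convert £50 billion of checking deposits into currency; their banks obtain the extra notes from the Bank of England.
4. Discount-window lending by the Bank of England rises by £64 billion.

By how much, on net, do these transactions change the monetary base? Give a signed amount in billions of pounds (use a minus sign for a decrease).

Bank of England balance sheet:
  Assets:      Securities +£62B, Loans to banks +£64B
  Liabilities: Bank reserves +£76B, Currency in circulation +£50B
Commercial banking system:
  Assets:      Reserves at CB +£76B, Securities +£9B
  Liabilities: Checkable deposits +£21B, Borrowings from CB +£64B
Monetary base = currency + reserves: +£50B + (+£76B) = +£126 billion.

+£126 billion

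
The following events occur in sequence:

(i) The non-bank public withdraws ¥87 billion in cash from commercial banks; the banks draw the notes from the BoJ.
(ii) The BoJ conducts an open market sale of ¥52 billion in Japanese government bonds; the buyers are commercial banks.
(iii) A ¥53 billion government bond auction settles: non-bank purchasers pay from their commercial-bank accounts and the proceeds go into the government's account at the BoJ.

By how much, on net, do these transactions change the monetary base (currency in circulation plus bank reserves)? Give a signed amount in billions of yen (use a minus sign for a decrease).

-¥105 billion

BoJ balance sheet:
  Assets:      Securities −¥52B
  Liabilities: Bank reserves −¥192B, Currency in circulation +¥87B, Government deposits +¥53B
Commercial banking system:
  Assets:      Reserves at CB −¥192B, Securities +¥52B
  Liabilities: Checkable deposits −¥140B
Monetary base = currency + reserves: +¥87B + (−¥192B) = -¥105 billion.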